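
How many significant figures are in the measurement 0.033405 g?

0.033405: leading zeros are not significant; zeros between nonzero digits are significant.

5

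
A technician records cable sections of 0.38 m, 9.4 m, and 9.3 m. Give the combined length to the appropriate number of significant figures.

19.1 m

0.38 m + 9.4 m + 9.3 m = 19.08 m.
Addition/subtraction keeps the fewest decimal places: 0.38 → 2 decimal places, 9.4 → 1 decimal place, 9.3 → 1 decimal place; limit is 1.
Rounded to 1 decimal place: 19.1 m.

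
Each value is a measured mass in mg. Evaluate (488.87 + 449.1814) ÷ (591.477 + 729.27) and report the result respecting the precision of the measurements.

0.71024

488.87 + 449.1814 = 938.0514, limited to 2 d.p. → 5 s.f.; 591.477 + 729.27 = 1320.747, limited to 2 d.p. → 6 s.f.
Carrying full precision, 938.0514 ÷ 1320.747 = 0.710243066992…; keep min(5, 6) = 5 s.f.
Rounded to 5 significant figures: 0.71024.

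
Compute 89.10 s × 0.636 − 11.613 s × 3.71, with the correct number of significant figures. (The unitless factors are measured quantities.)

89.10 × 0.636 = 56.6676 → 56.7 s (3 s.f., last digit at the 10^-1 place).
11.613 × 3.71 = 43.08423 → 43.1 s (3 s.f., last digit at the 10^-1 place).
Difference: 13.58337 s; keep the coarser place, 10^-1.
Result: 13.6 s.

13.6 s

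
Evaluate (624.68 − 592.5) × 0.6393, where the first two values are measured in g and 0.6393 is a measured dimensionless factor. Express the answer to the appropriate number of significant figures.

624.68 g − 592.5 g = 32.18 g; the difference is limited to 1 decimal place (3 s.f.).
Carrying full precision, 32.18 × 0.6393 = 20.572674 g; 0.6393 has 4 s.f., so the result keeps min(3, 4) = 3 s.f.
Rounded to 3 significant figures: 20.6 g.

20.6 g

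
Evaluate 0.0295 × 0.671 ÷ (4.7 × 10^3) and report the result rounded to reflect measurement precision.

4.2 × 10^-6

0.0295 × 0.671 ÷ (4.7 × 10^3) = 0.00000421159574468…
Multiplication/division keeps the fewest significant figures: 0.0295 → 3 s.f., 0.671 → 3 s.f., 4.7 × 10^3 → 2 s.f.; limit is 2.
Rounded to 2 significant figures: 4.2 × 10^-6.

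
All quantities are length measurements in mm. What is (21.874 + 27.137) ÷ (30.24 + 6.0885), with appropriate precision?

21.874 + 27.137 = 49.011, limited to 3 d.p. → 5 s.f.; 30.24 + 6.0885 = 36.3285, limited to 2 d.p. → 4 s.f.
Carrying full precision, 49.011 ÷ 36.3285 = 1.34910607374…; keep min(5, 4) = 4 s.f.
Rounded to 4 significant figures: 1.349.

1.349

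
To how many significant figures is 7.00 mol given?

7.00: trailing zeros after a decimal point are significant.

3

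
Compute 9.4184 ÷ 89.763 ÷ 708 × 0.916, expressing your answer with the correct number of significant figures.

9.4184 ÷ 89.763 ÷ 708 × 0.916 = 0.000135750671999…
Multiplication/division keeps the fewest significant figures: 9.4184 → 5 s.f., 89.763 → 5 s.f., 708 → 3 s.f., 0.916 → 3 s.f.; limit is 3.
Rounded to 3 significant figures: 1.36 × 10^-4.

1.36 × 10^-4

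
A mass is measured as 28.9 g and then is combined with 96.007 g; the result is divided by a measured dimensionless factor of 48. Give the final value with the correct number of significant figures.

2.6 g

28.9 g + 96.007 g = 124.907 g; the sum is limited to 1 decimal place (4 s.f.).
Carrying full precision, 124.907 ÷ 48 = 2.60222916667… g; 48 has 2 s.f., so the result keeps min(4, 2) = 2 s.f.
Rounded to 2 significant figures: 2.6 g.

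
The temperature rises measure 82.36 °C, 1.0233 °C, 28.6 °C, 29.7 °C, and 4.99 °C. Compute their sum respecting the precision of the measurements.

82.36 °C + 1.0233 °C + 28.6 °C + 29.7 °C + 4.99 °C = 146.6733 °C.
Addition/subtraction keeps the fewest decimal places: 82.36 → 2 decimal places, 1.0233 → 4 decimal places, 28.6 → 1 decimal place, 29.7 → 1 decimal place, 4.99 → 2 decimal places; limit is 1.
Rounded to 1 decimal place: 146.7 °C.

146.7 °C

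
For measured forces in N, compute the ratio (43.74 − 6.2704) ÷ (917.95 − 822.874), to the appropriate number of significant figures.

43.74 − 6.2704 = 37.4696, limited to 2 d.p. → 4 s.f.; 917.95 − 822.874 = 95.076, limited to 2 d.p. → 4 s.f.
Carrying full precision, 37.4696 ÷ 95.076 = 0.394101560857…; keep min(4, 4) = 4 s.f.
Rounded to 4 significant figures: 0.3941.

0.3941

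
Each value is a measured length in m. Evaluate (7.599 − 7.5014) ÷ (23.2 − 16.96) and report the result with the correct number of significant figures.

0.016

7.599 − 7.5014 = 0.0976, limited to 3 d.p. → 2 s.f.; 23.2 − 16.96 = 6.24, limited to 1 d.p. → 2 s.f.
Carrying full precision, 0.0976 ÷ 6.24 = 0.015641025641…; keep min(2, 2) = 2 s.f.
Rounded to 2 significant figures: 0.016.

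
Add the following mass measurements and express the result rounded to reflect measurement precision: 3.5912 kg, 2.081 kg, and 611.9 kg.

3.5912 kg + 2.081 kg + 611.9 kg = 617.5722 kg.
Addition/subtraction keeps the fewest decimal places: 3.5912 → 4 decimal places, 2.081 → 3 decimal places, 611.9 → 1 decimal place; limit is 1.
Rounded to 1 decimal place: 617.6 kg.

617.6 kg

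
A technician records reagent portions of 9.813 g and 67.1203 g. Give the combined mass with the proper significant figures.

76.933 g

9.813 g + 67.1203 g = 76.9333 g.
Addition/subtraction keeps the fewest decimal places: 9.813 → 3 decimal places, 67.1203 → 4 decimal places; limit is 3.
Rounded to 3 decimal places: 76.933 g.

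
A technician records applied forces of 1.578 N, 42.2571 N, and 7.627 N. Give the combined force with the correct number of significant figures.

51.462 N

1.578 N + 42.2571 N + 7.627 N = 51.4621 N.
Addition/subtraction keeps the fewest decimal places: 1.578 → 3 decimal places, 42.2571 → 4 decimal places, 7.627 → 3 decimal places; limit is 3.
Rounded to 3 decimal places: 51.462 N.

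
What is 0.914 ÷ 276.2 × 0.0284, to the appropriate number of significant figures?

9.40 × 10⁻⁵

0.914 ÷ 276.2 × 0.0284 = 0.000093981173063…
Multiplication/division keeps the fewest significant figures: 0.914 → 3 s.f., 276.2 → 4 s.f., 0.0284 → 3 s.f.; limit is 3.
Rounded to 3 significant figures: 9.40 × 10⁻⁵.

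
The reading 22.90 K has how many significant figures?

4

22.90: trailing zeros after a decimal point are significant.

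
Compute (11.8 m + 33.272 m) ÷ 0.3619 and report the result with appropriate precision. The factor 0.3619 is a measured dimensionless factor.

11.8 m + 33.272 m = 45.072 m; the sum is limited to 1 decimal place (3 s.f.).
Carrying full precision, 45.072 ÷ 0.3619 = 124.542691351… m; 0.3619 has 4 s.f., so the result keeps min(3, 4) = 3 s.f.
Rounded to 3 significant figures: 125 m.

125 m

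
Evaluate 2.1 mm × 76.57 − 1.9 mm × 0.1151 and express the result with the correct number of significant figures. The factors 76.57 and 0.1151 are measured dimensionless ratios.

1.6 × 10^2 mm

2.1 × 76.57 = 160.797 → 1.6 × 10^2 mm (2 s.f., last digit at the 10^1 place).
1.9 × 0.1151 = 0.21869 → 0.22 mm (2 s.f., last digit at the 10^-2 place).
Difference: 160.57831 mm; keep the coarser place, 10^1.
Result: 1.6 × 10^2 mm.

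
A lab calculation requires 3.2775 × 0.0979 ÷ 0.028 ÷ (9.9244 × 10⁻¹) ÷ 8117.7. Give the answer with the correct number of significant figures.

0.0014

3.2775 × 0.0979 ÷ 0.028 ÷ (9.9244 × 10⁻¹) ÷ 8117.7 = 0.00142242738014…
Multiplication/division keeps the fewest significant figures: 3.2775 → 5 s.f., 0.0979 → 3 s.f., 0.028 → 2 s.f., 9.9244 × 10⁻¹ → 5 s.f., 8117.7 → 5 s.f.; limit is 2.
Rounded to 2 significant figures: 0.0014.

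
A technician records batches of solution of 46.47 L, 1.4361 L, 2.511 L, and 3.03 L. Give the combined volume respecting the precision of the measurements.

53.45 L

46.47 L + 1.4361 L + 2.511 L + 3.03 L = 53.4471 L.
Addition/subtraction keeps the fewest decimal places: 46.47 → 2 decimal places, 1.4361 → 4 decimal places, 2.511 → 3 decimal places, 3.03 → 2 decimal places; limit is 2.
Rounded to 2 decimal places: 53.45 L.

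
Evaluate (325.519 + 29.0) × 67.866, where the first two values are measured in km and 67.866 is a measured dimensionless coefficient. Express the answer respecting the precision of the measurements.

2.406 × 10^4 km

325.519 km + 29.0 km = 354.519 km; the sum is limited to 1 decimal place (4 s.f.).
Carrying full precision, 354.519 × 67.866 = 24059.786454 km; 67.866 has 5 s.f., so the result keeps min(4, 5) = 4 s.f.
Rounded to 4 significant figures: 2.406 × 10^4 km.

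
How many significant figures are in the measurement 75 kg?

75: every digit is nonzero and significant.

2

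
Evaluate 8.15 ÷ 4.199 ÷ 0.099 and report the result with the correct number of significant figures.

2.0 × 10^1

8.15 ÷ 4.199 ÷ 0.099 = 19.6054375621…
Multiplication/division keeps the fewest significant figures: 8.15 → 3 s.f., 4.199 → 4 s.f., 0.099 → 2 s.f.; limit is 2.
Rounded to 2 significant figures: 2.0 × 10^1.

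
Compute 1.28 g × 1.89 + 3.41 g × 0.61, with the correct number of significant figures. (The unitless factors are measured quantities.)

4.5 g

1.28 × 1.89 = 2.4192 → 2.42 g (3 s.f., last digit at the 10^-2 place).
3.41 × 0.61 = 2.0801 → 2.1 g (2 s.f., last digit at the 10^-1 place).
Sum: 4.4993 g; keep the coarser place, 10^-1.
Result: 4.5 g.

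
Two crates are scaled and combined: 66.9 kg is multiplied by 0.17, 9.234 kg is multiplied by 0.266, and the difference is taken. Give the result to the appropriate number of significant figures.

66.9 × 0.17 = 11.373 → 11 kg (2 s.f., last digit at the 10^0 place).
9.234 × 0.266 = 2.456244 → 2.46 kg (3 s.f., last digit at the 10^-2 place).
Difference: 8.916756 kg; keep the coarser place, 10^0.
Result: 9 kg.

9 kg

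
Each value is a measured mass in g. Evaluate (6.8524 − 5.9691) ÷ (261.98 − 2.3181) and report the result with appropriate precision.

6.8524 − 5.9691 = 0.8833, limited to 4 d.p. → 4 s.f.; 261.98 − 2.3181 = 259.6619, limited to 2 d.p. → 5 s.f.
Carrying full precision, 0.8833 ÷ 259.6619 = 0.00340173125129…; keep min(4, 5) = 4 s.f.
Rounded to 4 significant figures: 0.003402.

0.003402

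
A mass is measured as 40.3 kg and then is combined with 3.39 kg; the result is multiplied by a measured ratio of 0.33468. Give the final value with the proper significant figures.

40.3 kg + 3.39 kg = 43.69 kg; the sum is limited to 1 decimal place (3 s.f.).
Carrying full precision, 43.69 × 0.33468 = 14.6221692 kg; 0.33468 has 5 s.f., so the result keeps min(3, 5) = 3 s.f.
Rounded to 3 significant figures: 14.6 kg.

14.6 kg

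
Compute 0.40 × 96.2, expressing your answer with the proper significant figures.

0.40 × 96.2 = 38.48
Multiplication/division keeps the fewest significant figures: 0.40 → 2 s.f., 96.2 → 3 s.f.; limit is 2.
Rounded to 2 significant figures: 38.

38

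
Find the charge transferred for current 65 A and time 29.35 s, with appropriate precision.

charge transferred = 65 A × 29.35 s = 1907.75 C.
65 has 2 significant figures; 29.35 has 4.
Division/multiplication keeps the fewest: 2 significant figures.
Rounded: 1.9 × 10³ C.

1.9 × 10³ C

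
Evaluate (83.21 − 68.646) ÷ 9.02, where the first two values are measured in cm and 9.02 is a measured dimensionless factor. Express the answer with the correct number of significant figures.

1.61 cm

83.21 cm − 68.646 cm = 14.564 cm; the difference is limited to 2 decimal places (4 s.f.).
Carrying full precision, 14.564 ÷ 9.02 = 1.61463414634… cm; 9.02 has 3 s.f., so the result keeps min(4, 3) = 3 s.f.
Rounded to 3 significant figures: 1.61 cm.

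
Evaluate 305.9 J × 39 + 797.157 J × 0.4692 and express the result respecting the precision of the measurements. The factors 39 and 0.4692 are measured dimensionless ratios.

1.2 × 10^4 J

305.9 × 39 = 11930.1 → 1.2 × 10^4 J (2 s.f., last digit at the 10^3 place).
797.157 × 0.4692 = 374.0260644 → 374.0 J (4 s.f., last digit at the 10^-1 place).
Sum: 12304.1260644 J; keep the coarser place, 10^3.
Result: 1.2 × 10^4 J.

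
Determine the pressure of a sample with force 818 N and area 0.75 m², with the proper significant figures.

1.1 × 10^3 Pa

pressure = 818 N ÷ 0.75 m² = 1090.66666667… Pa.
818 has 3 significant figures; 0.75 has 2.
Division/multiplication keeps the fewest: 2 significant figures.
Rounded: 1.1 × 10^3 Pa.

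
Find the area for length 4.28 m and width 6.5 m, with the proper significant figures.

28 m²

area = 4.28 m × 6.5 m = 27.82 m².
4.28 has 3 significant figures; 6.5 has 2.
Division/multiplication keeps the fewest: 2 significant figures.
Rounded: 28 m².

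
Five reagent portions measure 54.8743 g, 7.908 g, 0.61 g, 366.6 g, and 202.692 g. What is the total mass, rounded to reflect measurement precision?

54.8743 g + 7.908 g + 0.61 g + 366.6 g + 202.692 g = 632.6843 g.
Addition/subtraction keeps the fewest decimal places: 54.8743 → 4 decimal places, 7.908 → 3 decimal places, 0.61 → 2 decimal places, 366.6 → 1 decimal place, 202.692 → 3 decimal places; limit is 1.
Rounded to 1 decimal place: 632.7 g.

632.7 g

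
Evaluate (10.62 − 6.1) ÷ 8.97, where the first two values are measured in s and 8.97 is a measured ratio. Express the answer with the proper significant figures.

10.62 s − 6.1 s = 4.52 s; the difference is limited to 1 decimal place (2 s.f.).
Carrying full precision, 4.52 ÷ 8.97 = 0.503901895206… s; 8.97 has 3 s.f., so the result keeps min(2, 3) = 2 s.f.
Rounded to 2 significant figures: 0.50 s.

0.50 s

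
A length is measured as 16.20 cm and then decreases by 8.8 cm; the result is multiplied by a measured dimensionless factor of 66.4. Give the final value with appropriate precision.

4.9 × 10² cm

16.20 cm − 8.8 cm = 7.40 cm; the difference is limited to 1 decimal place (2 s.f.).
Carrying full precision, 7.40 × 66.4 = 491.36 cm; 66.4 has 3 s.f., so the result keeps min(2, 3) = 2 s.f.
Rounded to 2 significant figures: 4.9 × 10² cm.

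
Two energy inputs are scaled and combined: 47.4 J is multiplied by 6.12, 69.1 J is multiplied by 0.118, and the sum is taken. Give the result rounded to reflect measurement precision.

47.4 × 6.12 = 290.088 → 2.90 × 10² J (3 s.f., last digit at the 10^0 place).
69.1 × 0.118 = 8.1538 → 8.15 J (3 s.f., last digit at the 10^-2 place).
Sum: 298.2418 J; keep the coarser place, 10^0.
Result: 298 J.

298 J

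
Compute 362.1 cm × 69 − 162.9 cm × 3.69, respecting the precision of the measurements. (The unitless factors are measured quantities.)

2.4 × 10⁴ cm

362.1 × 69 = 24984.9 → 2.5 × 10⁴ cm (2 s.f., last digit at the 10^3 place).
162.9 × 3.69 = 601.101 → 601 cm (3 s.f., last digit at the 10^0 place).
Difference: 24383.799 cm; keep the coarser place, 10^3.
Result: 2.4 × 10⁴ cm.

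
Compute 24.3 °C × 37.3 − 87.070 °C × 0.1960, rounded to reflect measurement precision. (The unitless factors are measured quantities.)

889 °C

24.3 × 37.3 = 906.39 → 906 °C (3 s.f., last digit at the 10^0 place).
87.070 × 0.1960 = 17.06572 → 17.07 °C (4 s.f., last digit at the 10^-2 place).
Difference: 889.32428 °C; keep the coarser place, 10^0.
Result: 889 °C.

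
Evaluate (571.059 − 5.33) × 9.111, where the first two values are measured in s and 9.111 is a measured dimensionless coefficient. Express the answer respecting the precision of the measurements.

571.059 s − 5.33 s = 565.729 s; the difference is limited to 2 decimal places (5 s.f.).
Carrying full precision, 565.729 × 9.111 = 5154.356919 s; 9.111 has 4 s.f., so the result keeps min(5, 4) = 4 s.f.
Rounded to 4 significant figures: 5154 s.

5154 s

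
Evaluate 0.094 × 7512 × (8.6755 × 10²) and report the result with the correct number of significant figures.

0.094 × 7512 × (8.6755 × 10²) = 612601.3464
Multiplication/division keeps the fewest significant figures: 0.094 → 2 s.f., 7512 → 4 s.f., 8.6755 × 10² → 5 s.f.; limit is 2.
Rounded to 2 significant figures: 6.1 × 10⁵.

6.1 × 10⁵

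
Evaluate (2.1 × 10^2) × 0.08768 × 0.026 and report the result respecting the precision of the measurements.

(2.1 × 10^2) × 0.08768 × 0.026 = 0.4787328
Multiplication/division keeps the fewest significant figures: 2.1 × 10^2 → 2 s.f., 0.08768 → 4 s.f., 0.026 → 2 s.f.; limit is 2.
Rounded to 2 significant figures: 0.48.

0.48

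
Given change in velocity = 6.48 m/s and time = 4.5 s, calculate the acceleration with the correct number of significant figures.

1.4 m/s²

acceleration = 6.48 m/s ÷ 4.5 s = 1.44 m/s².
6.48 has 3 significant figures; 4.5 has 2.
Division/multiplication keeps the fewest: 2 significant figures.
Rounded: 1.4 m/s².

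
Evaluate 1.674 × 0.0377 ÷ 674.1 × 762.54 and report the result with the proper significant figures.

0.0714

1.674 × 0.0377 ÷ 674.1 × 762.54 = 0.071389626008…
Multiplication/division keeps the fewest significant figures: 1.674 → 4 s.f., 0.0377 → 3 s.f., 674.1 → 4 s.f., 762.54 → 5 s.f.; limit is 3.
Rounded to 3 significant figures: 0.0714.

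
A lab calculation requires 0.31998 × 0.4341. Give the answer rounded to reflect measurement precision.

0.31998 × 0.4341 = 0.138903318
Multiplication/division keeps the fewest significant figures: 0.31998 → 5 s.f., 0.4341 → 4 s.f.; limit is 4.
Rounded to 4 significant figures: 0.1389.

0.1389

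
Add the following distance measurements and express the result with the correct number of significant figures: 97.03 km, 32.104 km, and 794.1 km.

923.2 km

97.03 km + 32.104 km + 794.1 km = 923.234 km.
Addition/subtraction keeps the fewest decimal places: 97.03 → 2 decimal places, 32.104 → 3 decimal places, 794.1 → 1 decimal place; limit is 1.
Rounded to 1 decimal place: 923.2 km.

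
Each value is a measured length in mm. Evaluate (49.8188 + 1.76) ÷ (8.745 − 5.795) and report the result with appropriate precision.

49.8188 + 1.76 = 51.5788, limited to 2 d.p. → 4 s.f.; 8.745 − 5.795 = 2.950, limited to 3 d.p. → 4 s.f.
Carrying full precision, 51.5788 ÷ 2.950 = 17.4843389831…; keep min(4, 4) = 4 s.f.
Rounded to 4 significant figures: 17.48.

17.48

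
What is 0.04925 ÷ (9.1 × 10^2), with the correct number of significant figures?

5.4 × 10^-5

0.04925 ÷ (9.1 × 10^2) = 0.0000541208791209…
Multiplication/division keeps the fewest significant figures: 0.04925 → 4 s.f., 9.1 × 10^2 → 2 s.f.; limit is 2.
Rounded to 2 significant figures: 5.4 × 10^-5.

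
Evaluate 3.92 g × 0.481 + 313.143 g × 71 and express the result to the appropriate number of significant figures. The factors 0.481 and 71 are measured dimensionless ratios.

3.92 × 0.481 = 1.88552 → 1.89 g (3 s.f., last digit at the 10^-2 place).
313.143 × 71 = 22233.153 → 2.2 × 10^4 g (2 s.f., last digit at the 10^3 place).
Sum: 22235.03852 g; keep the coarser place, 10^3.
Result: 2.2 × 10^4 g.

2.2 × 10^4 g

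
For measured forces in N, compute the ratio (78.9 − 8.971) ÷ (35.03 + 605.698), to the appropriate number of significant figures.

0.109

78.9 − 8.971 = 69.929, limited to 1 d.p. → 3 s.f.; 35.03 + 605.698 = 640.728, limited to 2 d.p. → 5 s.f.
Carrying full precision, 69.929 ÷ 640.728 = 0.109139915846…; keep min(3, 5) = 3 s.f.
Rounded to 3 significant figures: 0.109.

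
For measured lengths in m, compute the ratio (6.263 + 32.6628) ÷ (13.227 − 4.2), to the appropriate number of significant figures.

6.263 + 32.6628 = 38.9258, limited to 3 d.p. → 5 s.f.; 13.227 − 4.2 = 9.027, limited to 1 d.p. → 2 s.f.
Carrying full precision, 38.9258 ÷ 9.027 = 4.31215243159…; keep min(5, 2) = 2 s.f.
Rounded to 2 significant figures: 4.3.

4.3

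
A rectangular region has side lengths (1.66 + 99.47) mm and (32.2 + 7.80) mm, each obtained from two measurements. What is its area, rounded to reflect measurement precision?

4.05 × 10^3 mm²

1.66 + 99.47 = 101.13, limited to 2 d.p. → 5 s.f.; 32.2 + 7.80 = 40.00, limited to 1 d.p. → 3 s.f.
Carrying full precision, 101.13 × 40.00 = 4045.2; keep min(5, 3) = 3 s.f.
Rounded to 3 significant figures: 4.05 × 10^3 mm².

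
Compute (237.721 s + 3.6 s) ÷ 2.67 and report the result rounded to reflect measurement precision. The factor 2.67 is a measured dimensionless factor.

90.4 s

237.721 s + 3.6 s = 241.321 s; the sum is limited to 1 decimal place (4 s.f.).
Carrying full precision, 241.321 ÷ 2.67 = 90.3823970037… s; 2.67 has 3 s.f., so the result keeps min(4, 3) = 3 s.f.
Rounded to 3 significant figures: 90.4 s.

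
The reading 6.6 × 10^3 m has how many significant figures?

6.6 × 10^3: in scientific notation every digit of the coefficient is significant.

2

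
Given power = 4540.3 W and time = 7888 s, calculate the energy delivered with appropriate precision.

3.581 × 10⁷ J

energy delivered = 4540.3 W × 7888 s = 35813886.4 J.
4540.3 has 5 significant figures; 7888 has 4.
Division/multiplication keeps the fewest: 4 significant figures.
Rounded: 3.581 × 10⁷ J.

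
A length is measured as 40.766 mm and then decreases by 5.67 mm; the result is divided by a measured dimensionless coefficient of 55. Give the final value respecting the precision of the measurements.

40.766 mm − 5.67 mm = 35.096 mm; the difference is limited to 2 decimal places (4 s.f.).
Carrying full precision, 35.096 ÷ 55 = 0.638109090909… mm; 55 has 2 s.f., so the result keeps min(4, 2) = 2 s.f.
Rounded to 2 significant figures: 0.64 mm.

0.64 mm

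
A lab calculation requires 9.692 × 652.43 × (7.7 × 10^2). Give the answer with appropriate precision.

9.692 × 652.43 × (7.7 × 10^2) = 4868980.7012
Multiplication/division keeps the fewest significant figures: 9.692 → 4 s.f., 652.43 → 5 s.f., 7.7 × 10^2 → 2 s.f.; limit is 2.
Rounded to 2 significant figures: 4.9 × 10^6.

4.9 × 10^6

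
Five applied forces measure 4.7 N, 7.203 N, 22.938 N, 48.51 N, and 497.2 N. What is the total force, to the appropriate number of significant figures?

4.7 N + 7.203 N + 22.938 N + 48.51 N + 497.2 N = 580.551 N.
Addition/subtraction keeps the fewest decimal places: 4.7 → 1 decimal place, 7.203 → 3 decimal places, 22.938 → 3 decimal places, 48.51 → 2 decimal places, 497.2 → 1 decimal place; limit is 1.
Rounded to 1 decimal place: 580.6 N.

580.6 N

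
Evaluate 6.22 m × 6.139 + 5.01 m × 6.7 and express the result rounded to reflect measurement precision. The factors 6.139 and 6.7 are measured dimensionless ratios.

6.22 × 6.139 = 38.18458 → 38.2 m (3 s.f., last digit at the 10^-1 place).
5.01 × 6.7 = 33.567 → 34 m (2 s.f., last digit at the 10^0 place).
Sum: 71.75158 m; keep the coarser place, 10^0.
Result: 72 m.

72 m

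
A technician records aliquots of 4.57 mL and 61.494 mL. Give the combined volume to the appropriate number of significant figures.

4.57 mL + 61.494 mL = 66.064 mL.
Addition/subtraction keeps the fewest decimal places: 4.57 → 2 decimal places, 61.494 → 3 decimal places; limit is 2.
Rounded to 2 decimal places: 66.06 mL.

66.06 mL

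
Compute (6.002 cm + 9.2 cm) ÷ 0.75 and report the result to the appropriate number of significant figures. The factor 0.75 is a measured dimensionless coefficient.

6.002 cm + 9.2 cm = 15.202 cm; the sum is limited to 1 decimal place (3 s.f.).
Carrying full precision, 15.202 ÷ 0.75 = 20.2693333333… cm; 0.75 has 2 s.f., so the result keeps min(3, 2) = 2 s.f.
Rounded to 2 significant figures: 2.0 × 10^1 cm.

2.0 × 10^1 cm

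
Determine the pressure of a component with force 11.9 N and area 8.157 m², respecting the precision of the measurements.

1.46 Pa

pressure = 11.9 N ÷ 8.157 m² = 1.45886968248… Pa.
11.9 has 3 significant figures; 8.157 has 4.
Division/multiplication keeps the fewest: 3 significant figures.
Rounded: 1.46 Pa.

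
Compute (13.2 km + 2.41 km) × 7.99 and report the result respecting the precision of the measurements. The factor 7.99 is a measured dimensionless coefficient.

13.2 km + 2.41 km = 15.61 km; the sum is limited to 1 decimal place (3 s.f.).
Carrying full precision, 15.61 × 7.99 = 124.7239 km; 7.99 has 3 s.f., so the result keeps min(3, 3) = 3 s.f.
Rounded to 3 significant figures: 125 km.

125 km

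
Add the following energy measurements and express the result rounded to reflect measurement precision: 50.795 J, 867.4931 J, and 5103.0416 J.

50.795 J + 867.4931 J + 5103.0416 J = 6021.3297 J.
Addition/subtraction keeps the fewest decimal places: 50.795 → 3 decimal places, 867.4931 → 4 decimal places, 5103.0416 → 4 decimal places; limit is 3.
Rounded to 3 decimal places: 6.021330 × 10³ J.

6.021330 × 10³ J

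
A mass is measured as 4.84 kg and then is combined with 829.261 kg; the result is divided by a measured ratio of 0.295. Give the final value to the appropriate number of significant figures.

2.83 × 10³ kg

4.84 kg + 829.261 kg = 834.101 kg; the sum is limited to 2 decimal places (5 s.f.).
Carrying full precision, 834.101 ÷ 0.295 = 2827.46101695… kg; 0.295 has 3 s.f., so the result keeps min(5, 3) = 3 s.f.
Rounded to 3 significant figures: 2.83 × 10³ kg.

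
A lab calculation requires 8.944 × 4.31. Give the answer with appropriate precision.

8.944 × 4.31 = 38.54864
Multiplication/division keeps the fewest significant figures: 8.944 → 4 s.f., 4.31 → 3 s.f.; limit is 3.
Rounded to 3 significant figures: 38.5.

38.5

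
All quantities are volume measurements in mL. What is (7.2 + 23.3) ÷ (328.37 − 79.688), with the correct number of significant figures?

7.2 + 23.3 = 30.5, limited to 1 d.p. → 3 s.f.; 328.37 − 79.688 = 248.682, limited to 2 d.p. → 5 s.f.
Carrying full precision, 30.5 ÷ 248.682 = 0.122646592837…; keep min(3, 5) = 3 s.f.
Rounded to 3 significant figures: 0.123.

0.123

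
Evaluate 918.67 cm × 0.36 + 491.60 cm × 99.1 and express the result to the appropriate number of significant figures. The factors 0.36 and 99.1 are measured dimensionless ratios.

4.90 × 10^4 cm

918.67 × 0.36 = 330.7212 → 3.3 × 10^2 cm (2 s.f., last digit at the 10^1 place).
491.60 × 99.1 = 48717.56 → 4.87 × 10^4 cm (3 s.f., last digit at the 10^2 place).
Sum: 49048.2812 cm; keep the coarser place, 10^2.
Result: 4.90 × 10^4 cm.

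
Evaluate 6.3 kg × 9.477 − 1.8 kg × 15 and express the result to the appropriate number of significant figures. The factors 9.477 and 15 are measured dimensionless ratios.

6.3 × 9.477 = 59.7051 → 6.0 × 10^1 kg (2 s.f., last digit at the 10^0 place).
1.8 × 15 = 27 → 27 kg (2 s.f., last digit at the 10^0 place).
Difference: 32.7051 kg; keep the coarser place, 10^0.
Result: 33 kg.

33 kg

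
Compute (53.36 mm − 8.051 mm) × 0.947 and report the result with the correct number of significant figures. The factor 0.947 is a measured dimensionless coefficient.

42.9 mm

53.36 mm − 8.051 mm = 45.309 mm; the difference is limited to 2 decimal places (4 s.f.).
Carrying full precision, 45.309 × 0.947 = 42.907623 mm; 0.947 has 3 s.f., so the result keeps min(4, 3) = 3 s.f.
Rounded to 3 significant figures: 42.9 mm.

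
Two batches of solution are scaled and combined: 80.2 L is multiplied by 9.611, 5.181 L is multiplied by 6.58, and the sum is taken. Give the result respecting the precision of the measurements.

80.2 × 9.611 = 770.8022 → 771 L (3 s.f., last digit at the 10^0 place).
5.181 × 6.58 = 34.09098 → 34.1 L (3 s.f., last digit at the 10^-1 place).
Sum: 804.89318 L; keep the coarser place, 10^0.
Result: 805 L.

805 L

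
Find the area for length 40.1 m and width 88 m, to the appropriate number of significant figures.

area = 40.1 m × 88 m = 3528.8 m².
40.1 has 3 significant figures; 88 has 2.
Division/multiplication keeps the fewest: 2 significant figures.
Rounded: 3.5 × 10^3 m².

3.5 × 10^3 m²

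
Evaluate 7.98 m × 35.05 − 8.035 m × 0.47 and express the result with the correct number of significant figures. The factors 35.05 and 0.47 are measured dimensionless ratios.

7.98 × 35.05 = 279.699 → 2.80 × 10^2 m (3 s.f., last digit at the 10^0 place).
8.035 × 0.47 = 3.77645 → 3.8 m (2 s.f., last digit at the 10^-1 place).
Difference: 275.92255 m; keep the coarser place, 10^0.
Result: 276 m.

276 m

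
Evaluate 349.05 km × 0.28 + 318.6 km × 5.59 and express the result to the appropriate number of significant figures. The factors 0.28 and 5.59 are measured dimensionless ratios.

1.88 × 10^3 km

349.05 × 0.28 = 97.734 → 98 km (2 s.f., last digit at the 10^0 place).
318.6 × 5.59 = 1780.974 → 1.78 × 10^3 km (3 s.f., last digit at the 10^1 place).
Sum: 1878.708 km; keep the coarser place, 10^1.
Result: 1.88 × 10^3 km.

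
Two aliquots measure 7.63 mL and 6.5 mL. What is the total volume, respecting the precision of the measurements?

7.63 mL + 6.5 mL = 14.13 mL.
Addition/subtraction keeps the fewest decimal places: 7.63 → 2 decimal places, 6.5 → 1 decimal place; limit is 1.
Rounded to 1 decimal place: 14.1 mL.

14.1 mL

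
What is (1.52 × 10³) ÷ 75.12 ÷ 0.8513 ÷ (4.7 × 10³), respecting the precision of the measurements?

(1.52 × 10³) ÷ 75.12 ÷ 0.8513 ÷ (4.7 × 10³) = 0.00505716958539…
Multiplication/division keeps the fewest significant figures: 1.52 × 10³ → 3 s.f., 75.12 → 4 s.f., 0.8513 → 4 s.f., 4.7 × 10³ → 2 s.f.; limit is 2.
Rounded to 2 significant figures: 0.0051.

0.0051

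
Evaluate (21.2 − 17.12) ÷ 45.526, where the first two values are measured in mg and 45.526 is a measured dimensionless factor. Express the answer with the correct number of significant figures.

9.0 × 10⁻² mg

21.2 mg − 17.12 mg = 4.08 mg; the difference is limited to 1 decimal place (2 s.f.).
Carrying full precision, 4.08 ÷ 45.526 = 0.0896191187453… mg; 45.526 has 5 s.f., so the result keeps min(2, 5) = 2 s.f.
Rounded to 2 significant figures: 9.0 × 10⁻² mg.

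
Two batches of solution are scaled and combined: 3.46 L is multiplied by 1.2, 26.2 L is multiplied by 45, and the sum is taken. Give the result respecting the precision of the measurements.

3.46 × 1.2 = 4.152 → 4.2 L (2 s.f., last digit at the 10^-1 place).
26.2 × 45 = 1179 → 1.2 × 10³ L (2 s.f., last digit at the 10^2 place).
Sum: 1183.152 L; keep the coarser place, 10^2.
Result: 1.2 × 10³ L.

1.2 × 10³ L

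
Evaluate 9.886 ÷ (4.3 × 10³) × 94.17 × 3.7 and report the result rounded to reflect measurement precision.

0.80

9.886 ÷ (4.3 × 10³) × 94.17 × 3.7 = 0.80106258
Multiplication/division keeps the fewest significant figures: 9.886 → 4 s.f., 4.3 × 10³ → 2 s.f., 94.17 → 4 s.f., 3.7 → 2 s.f.; limit is 2.
Rounded to 2 significant figures: 0.80.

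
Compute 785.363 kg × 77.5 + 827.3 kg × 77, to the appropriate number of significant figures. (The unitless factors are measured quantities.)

785.363 × 77.5 = 60865.6325 → 6.09 × 10^4 kg (3 s.f., last digit at the 10^2 place).
827.3 × 77 = 63702.1 → 6.4 × 10^4 kg (2 s.f., last digit at the 10^3 place).
Sum: 124567.7325 kg; keep the coarser place, 10^3.
Result: 1.25 × 10^5 kg.

1.25 × 10^5 kg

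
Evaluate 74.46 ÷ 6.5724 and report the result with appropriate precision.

11.33

74.46 ÷ 6.5724 = 11.3291948147…
Multiplication/division keeps the fewest significant figures: 74.46 → 4 s.f., 6.5724 → 5 s.f.; limit is 4.
Rounded to 4 significant figures: 11.33.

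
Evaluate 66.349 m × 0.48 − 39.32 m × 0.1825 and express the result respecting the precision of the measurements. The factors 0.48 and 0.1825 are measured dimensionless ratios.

25 m

66.349 × 0.48 = 31.84752 → 32 m (2 s.f., last digit at the 10^0 place).
39.32 × 0.1825 = 7.1759 → 7.176 m (4 s.f., last digit at the 10^-3 place).
Difference: 24.67162 m; keep the coarser place, 10^0.
Result: 25 m.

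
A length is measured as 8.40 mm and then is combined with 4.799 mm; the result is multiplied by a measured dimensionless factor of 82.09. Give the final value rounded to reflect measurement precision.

1084 mm

8.40 mm + 4.799 mm = 13.199 mm; the sum is limited to 2 decimal places (4 s.f.).
Carrying full precision, 13.199 × 82.09 = 1083.50591 mm; 82.09 has 4 s.f., so the result keeps min(4, 4) = 4 s.f.
Rounded to 4 significant figures: 1084 mm.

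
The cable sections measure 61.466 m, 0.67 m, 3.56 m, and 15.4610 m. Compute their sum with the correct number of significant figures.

81.16 m

61.466 m + 0.67 m + 3.56 m + 15.4610 m = 81.1570 m.
Addition/subtraction keeps the fewest decimal places: 61.466 → 3 decimal places, 0.67 → 2 decimal places, 3.56 → 2 decimal places, 15.4610 → 4 decimal places; limit is 2.
Rounded to 2 decimal places: 81.16 m.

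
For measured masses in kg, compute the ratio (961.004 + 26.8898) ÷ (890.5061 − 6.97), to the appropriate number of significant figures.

1.1181

961.004 + 26.8898 = 987.8938, limited to 3 d.p. → 6 s.f.; 890.5061 − 6.97 = 883.5361, limited to 2 d.p. → 5 s.f.
Carrying full precision, 987.8938 ÷ 883.5361 = 1.11811367979…; keep min(6, 5) = 5 s.f.
Rounded to 5 significant figures: 1.1181.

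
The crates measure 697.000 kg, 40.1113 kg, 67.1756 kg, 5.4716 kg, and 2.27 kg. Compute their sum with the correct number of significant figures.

697.000 kg + 40.1113 kg + 67.1756 kg + 5.4716 kg + 2.27 kg = 812.0285 kg.
Addition/subtraction keeps the fewest decimal places: 697.000 → 3 decimal places, 40.1113 → 4 decimal places, 67.1756 → 4 decimal places, 5.4716 → 4 decimal places, 2.27 → 2 decimal places; limit is 2.
Rounded to 2 decimal places: 812.03 kg.

812.03 kg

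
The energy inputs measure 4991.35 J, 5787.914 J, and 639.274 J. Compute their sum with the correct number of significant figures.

4991.35 J + 5787.914 J + 639.274 J = 11418.538 J.
Addition/subtraction keeps the fewest decimal places: 4991.35 → 2 decimal places, 5787.914 → 3 decimal places, 639.274 → 3 decimal places; limit is 2.
Rounded to 2 decimal places: 11418.54 J.

11418.54 J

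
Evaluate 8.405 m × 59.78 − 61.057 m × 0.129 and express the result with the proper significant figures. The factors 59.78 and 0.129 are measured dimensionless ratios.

8.405 × 59.78 = 502.4509 → 502.5 m (4 s.f., last digit at the 10^-1 place).
61.057 × 0.129 = 7.876353 → 7.88 m (3 s.f., last digit at the 10^-2 place).
Difference: 494.574547 m; keep the coarser place, 10^-1.
Result: 494.6 m.

494.6 m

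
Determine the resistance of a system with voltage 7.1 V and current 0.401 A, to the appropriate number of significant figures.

resistance = 7.1 V ÷ 0.401 A = 17.7057356608… Ω.
7.1 has 2 significant figures; 0.401 has 3.
Division/multiplication keeps the fewest: 2 significant figures.
Rounded: 18 Ω.

18 Ω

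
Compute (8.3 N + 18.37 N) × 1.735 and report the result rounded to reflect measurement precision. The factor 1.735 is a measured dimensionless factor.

8.3 N + 18.37 N = 26.67 N; the sum is limited to 1 decimal place (3 s.f.).
Carrying full precision, 26.67 × 1.735 = 46.27245 N; 1.735 has 4 s.f., so the result keeps min(3, 4) = 3 s.f.
Rounded to 3 significant figures: 46.3 N.

46.3 N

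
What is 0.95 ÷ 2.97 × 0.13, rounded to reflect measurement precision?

0.042

0.95 ÷ 2.97 × 0.13 = 0.0415824915825…
Multiplication/division keeps the fewest significant figures: 0.95 → 2 s.f., 2.97 → 3 s.f., 0.13 → 2 s.f.; limit is 2.
Rounded to 2 significant figures: 0.042.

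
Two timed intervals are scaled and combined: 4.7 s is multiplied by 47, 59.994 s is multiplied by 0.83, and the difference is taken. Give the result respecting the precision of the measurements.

1.7 × 10^2 s

4.7 × 47 = 220.9 → 2.2 × 10^2 s (2 s.f., last digit at the 10^1 place).
59.994 × 0.83 = 49.79502 → 5.0 × 10^1 s (2 s.f., last digit at the 10^0 place).
Difference: 171.10498 s; keep the coarser place, 10^1.
Result: 1.7 × 10^2 s.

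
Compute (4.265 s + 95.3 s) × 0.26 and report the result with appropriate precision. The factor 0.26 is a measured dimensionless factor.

26 s

4.265 s + 95.3 s = 99.565 s; the sum is limited to 1 decimal place (3 s.f.).
Carrying full precision, 99.565 × 0.26 = 25.8869 s; 0.26 has 2 s.f., so the result keeps min(3, 2) = 2 s.f.
Rounded to 2 significant figures: 26 s.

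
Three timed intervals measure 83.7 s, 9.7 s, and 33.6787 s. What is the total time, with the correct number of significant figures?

83.7 s + 9.7 s + 33.6787 s = 127.0787 s.
Addition/subtraction keeps the fewest decimal places: 83.7 → 1 decimal place, 9.7 → 1 decimal place, 33.6787 → 4 decimal places; limit is 1.
Rounded to 1 decimal place: 127.1 s.

127.1 s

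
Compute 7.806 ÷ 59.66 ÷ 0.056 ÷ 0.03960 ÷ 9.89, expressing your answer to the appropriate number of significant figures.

6.0

7.806 ÷ 59.66 ÷ 0.056 ÷ 0.03960 ÷ 9.89 = 5.96576021286…
Multiplication/division keeps the fewest significant figures: 7.806 → 4 s.f., 59.66 → 4 s.f., 0.056 → 2 s.f., 0.03960 → 4 s.f., 9.89 → 3 s.f.; limit is 2.
Rounded to 2 significant figures: 6.0.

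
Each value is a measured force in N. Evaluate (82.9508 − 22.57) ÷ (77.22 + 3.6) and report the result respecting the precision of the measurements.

0.747

82.9508 − 22.57 = 60.3808, limited to 2 d.p. → 4 s.f.; 77.22 + 3.6 = 80.82, limited to 1 d.p. → 3 s.f.
Carrying full precision, 60.3808 ÷ 80.82 = 0.747102202425…; keep min(4, 3) = 3 s.f.
Rounded to 3 significant figures: 0.747.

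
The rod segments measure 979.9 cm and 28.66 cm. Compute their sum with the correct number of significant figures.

1.0086 × 10³ cm

979.9 cm + 28.66 cm = 1008.56 cm.
Addition/subtraction keeps the fewest decimal places: 979.9 → 1 decimal place, 28.66 → 2 decimal places; limit is 1.
Rounded to 1 decimal place: 1.0086 × 10³ cm.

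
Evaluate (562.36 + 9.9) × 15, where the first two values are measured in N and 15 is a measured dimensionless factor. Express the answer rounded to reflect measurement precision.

562.36 N + 9.9 N = 572.26 N; the sum is limited to 1 decimal place (4 s.f.).
Carrying full precision, 572.26 × 15 = 8583.9 N; 15 has 2 s.f., so the result keeps min(4, 2) = 2 s.f.
Rounded to 2 significant figures: 8.6 × 10³ N.

8.6 × 10³ N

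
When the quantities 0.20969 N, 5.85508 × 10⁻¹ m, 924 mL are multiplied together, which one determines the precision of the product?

924 mL

0.20969 N → 5 s.f.; 5.85508 × 10⁻¹ m → 6 s.f.; 924 mL → 3 s.f.
The fewest is 3 significant figures, from 924 mL.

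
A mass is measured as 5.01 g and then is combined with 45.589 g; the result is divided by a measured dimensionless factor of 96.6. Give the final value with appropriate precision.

5.01 g + 45.589 g = 50.599 g; the sum is limited to 2 decimal places (4 s.f.).
Carrying full precision, 50.599 ÷ 96.6 = 0.523799171843… g; 96.6 has 3 s.f., so the result keeps min(4, 3) = 3 s.f.
Rounded to 3 significant figures: 0.524 g.

0.524 g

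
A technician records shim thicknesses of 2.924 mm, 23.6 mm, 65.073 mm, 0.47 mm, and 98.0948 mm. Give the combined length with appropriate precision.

190.2 mm

2.924 mm + 23.6 mm + 65.073 mm + 0.47 mm + 98.0948 mm = 190.1618 mm.
Addition/subtraction keeps the fewest decimal places: 2.924 → 3 decimal places, 23.6 → 1 decimal place, 65.073 → 3 decimal places, 0.47 → 2 decimal places, 98.0948 → 4 decimal places; limit is 1.
Rounded to 1 decimal place: 190.2 mm.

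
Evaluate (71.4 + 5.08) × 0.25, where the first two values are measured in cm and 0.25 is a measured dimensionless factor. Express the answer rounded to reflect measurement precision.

71.4 cm + 5.08 cm = 76.48 cm; the sum is limited to 1 decimal place (3 s.f.).
Carrying full precision, 76.48 × 0.25 = 19.12 cm; 0.25 has 2 s.f., so the result keeps min(3, 2) = 2 s.f.
Rounded to 2 significant figures: 19 cm.

19 cm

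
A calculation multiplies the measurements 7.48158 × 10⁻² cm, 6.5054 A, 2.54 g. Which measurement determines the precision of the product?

7.48158 × 10⁻² cm → 6 s.f.; 6.5054 A → 5 s.f.; 2.54 g → 3 s.f.
The fewest is 3 significant figures, from 2.54 g.

2.54 g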